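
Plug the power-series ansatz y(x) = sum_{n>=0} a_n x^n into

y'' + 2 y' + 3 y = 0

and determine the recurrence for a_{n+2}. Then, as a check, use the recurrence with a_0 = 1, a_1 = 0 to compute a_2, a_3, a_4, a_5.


Substitute y = sum_n a_n x^n.
y''(x) has coefficient (n+2)(n+1) a_{n+2} at x^n;
2 y'(x) has coefficient 2 (n+1) a_{n+1} at x^n;
3 y(x) has coefficient 3 a_n at x^n.
Matching x^n: (n+2)(n+1) a_{n+2} + 2 (n+1) a_{n+1} + 3 a_n = 0.
Thus a_{n+2} = [-2 (n+1) a_{n+1} - 3 a_n] / ((n+1)(n+2)).

Check with a_0 = 1, a_1 = 0 (apply the recurrence for n = 0, 1, 2, 3): a_0 = 1, a_1 = 0, a_2 = -3/2, a_3 = 1, a_4 = -1/8, a_5 = -1/10.

a_(n+2) = [-2 (n+1) a_(n+1) - 3 a_n] / ((n+1)(n+2)); check: a_0 = 1, a_1 = 0, a_2 = -3/2, a_3 = 1, a_4 = -1/8, a_5 = -1/10


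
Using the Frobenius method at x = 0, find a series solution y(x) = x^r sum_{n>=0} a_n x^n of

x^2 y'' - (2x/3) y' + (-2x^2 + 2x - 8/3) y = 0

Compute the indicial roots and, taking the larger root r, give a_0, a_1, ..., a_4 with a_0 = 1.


Write in Frobenius form y'' + (p(x)/x) y' + (q(x)/x^2) y = 0:
  p(x) = -2/3,  q(x) = -2x^2 + 2x - 8/3.
Indicial equation: r(r-1) + (-2/3) r + (-8/3) = 0 -> roots r_1 = 8/3, r_2 = -1.
Take r = r_1 = 8/3. Let y(x) = x^r sum_{n>=0} a_n x^n with a_0 = 1.
Substitute y = x^r sum a_n x^n and match x^{r+n}. The recurrence is
  D(n) a_n + 2 a_{n-1} - 2 a_{n-2} = 0,  where D(n) = (r+n)(r+n-1) + (-2/3)(r+n) + (-8/3).
  a_n = [-2 a_{n-1} + 2 a_{n-2}] / D(n).
Since the indicial polynomial factors as (r - r_1)(r - r_2), D(n) = (r_1 + n - r_1)(r_1 + n - r_2) = n(n + 11/3).
Evaluating step by step (a_0 = 1):
  n = 1: D(1) = 1(1 + 11/3) = 14/3; numerator = -2(1) = -2; a_1 = (-2)/(14/3) = -3/7
  n = 2: D(2) = 2(2 + 11/3) = 34/3; numerator = -2(-3/7) + 2(1) = 20/7; a_2 = (20/7)/(34/3) = 30/119
  n = 3: D(3) = 3(3 + 11/3) = 20; numerator = -2(30/119) + 2(-3/7) = -162/119; a_3 = (-162/119)/(20) = -81/1190
  n = 4: D(4) = 4(4 + 11/3) = 92/3; numerator = -2(-81/1190) + 2(30/119) = 381/595; a_4 = (381/595)/(92/3) = 1143/54740

r = 8/3; a_0 = 1; a_1 = -3/7; a_2 = 30/119; a_3 = -81/1190; a_4 = 1143/54740


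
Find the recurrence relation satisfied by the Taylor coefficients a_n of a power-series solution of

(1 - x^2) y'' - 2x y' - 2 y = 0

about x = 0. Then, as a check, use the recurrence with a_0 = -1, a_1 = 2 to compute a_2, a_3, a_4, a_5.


Substitute y = sum_n a_n x^n.
(1 - 1 x^2) y'' contributes (n+2)(n+1) a_{n+2} - n(n-1) a_n at x^n.
-2 x y'(x) contributes -2 n a_n at x^n.
-2 y(x) contributes -2 a_n at x^n.
Matching x^n: (n+2)(n+1) a_{n+2} + (-n(n-1) - 2 n - 2) a_n = 0.
Thus a_{n+2} = (n(n-1) + 2 n + 2) / ((n+1)(n+2)) * a_n.

Check with a_0 = -1, a_1 = 2 (apply the recurrence for n = 0, 1, 2, 3): a_0 = -1, a_1 = 2, a_2 = -1, a_3 = 4/3, a_4 = -2/3, a_5 = 14/15.

a_(n+2) = (n(n-1) + 2 n + 2) / ((n+1)(n+2)) * a_n; check: a_0 = -1, a_1 = 2, a_2 = -1, a_3 = 4/3, a_4 = -2/3, a_5 = 14/15


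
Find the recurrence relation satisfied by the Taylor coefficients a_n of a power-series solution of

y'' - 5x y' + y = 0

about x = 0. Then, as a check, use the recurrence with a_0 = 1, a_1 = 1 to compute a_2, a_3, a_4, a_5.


Substitute y = sum_n a_n x^n.
y''(x) has coefficient (n+2)(n+1) a_{n+2} at x^n;
-5 x y'(x) has coefficient -5 n a_n at x^n (shift);
y(x) has coefficient 1 a_n at x^n.
Matching x^n: (n+2)(n+1) a_{n+2} + (-5n + 1) a_n = 0.
Thus a_{n+2} = (5n - 1) / ((n+1)(n+2)) * a_n.

Check with a_0 = 1, a_1 = 1 (apply the recurrence for n = 0, 1, 2, 3): a_0 = 1, a_1 = 1, a_2 = -1/2, a_3 = 2/3, a_4 = -3/8, a_5 = 7/15.

a_(n+2) = (5n - 1) / ((n+1)(n+2)) * a_n; check: a_0 = 1, a_1 = 1, a_2 = -1/2, a_3 = 2/3, a_4 = -3/8, a_5 = 7/15


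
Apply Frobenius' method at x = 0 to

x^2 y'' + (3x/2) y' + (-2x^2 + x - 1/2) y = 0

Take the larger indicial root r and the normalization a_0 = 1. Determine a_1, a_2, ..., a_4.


Write in Frobenius form y'' + (p(x)/x) y' + (q(x)/x^2) y = 0:
  p(x) = 3/2,  q(x) = -2x^2 + x - 1/2.
Indicial equation: r(r-1) + (3/2) r + (-1/2) = 0 -> roots r_1 = 1/2, r_2 = -1.
Take r = r_1 = 1/2. Let y(x) = x^r sum_{n>=0} a_n x^n with a_0 = 1.
Substitute y = x^r sum a_n x^n and match x^{r+n}. The recurrence is
  D(n) a_n + 1 a_{n-1} - 2 a_{n-2} = 0,  where D(n) = (r+n)(r+n-1) + (3/2)(r+n) + (-1/2).
  a_n = [-1 a_{n-1} + 2 a_{n-2}] / D(n).
Since the indicial polynomial factors as (r - r_1)(r - r_2), D(n) = (r_1 + n - r_1)(r_1 + n - r_2) = n(n + 3/2).
Evaluating step by step (a_0 = 1):
  n = 1: D(1) = 1(1 + 3/2) = 5/2; numerator = -1(1) = -1; a_1 = (-1)/(5/2) = -2/5
  n = 2: D(2) = 2(2 + 3/2) = 7; numerator = -1(-2/5) + 2(1) = 12/5; a_2 = (12/5)/(7) = 12/35
  n = 3: D(3) = 3(3 + 3/2) = 27/2; numerator = -1(12/35) + 2(-2/5) = -8/7; a_3 = (-8/7)/(27/2) = -16/189
  n = 4: D(4) = 4(4 + 3/2) = 22; numerator = -1(-16/189) + 2(12/35) = 104/135; a_4 = (104/135)/(22) = 52/1485

r = 1/2; a_0 = 1; a_1 = -2/5; a_2 = 12/35; a_3 = -16/189; a_4 = 52/1485


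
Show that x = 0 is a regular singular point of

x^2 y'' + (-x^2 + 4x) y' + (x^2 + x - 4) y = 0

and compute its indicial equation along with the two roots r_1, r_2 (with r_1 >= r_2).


Divide by x^2 to reach normal form y'' + P_1(x) y' + P_2(x) y = 0 with P_1(x) = -1 + 4/x and P_2(x) = 1 + 1/x - 4/x^2.
x = 0 is a singular point because the y'-coefficient -1 + 4/x has a pole at x = 0 and the y-coefficient 1 + 1/x - 4/x^2 has a pole at x = 0.
It is a regular singular point because x P_1(x) = p(x) = 4 - x and x^2 P_2(x) = q(x) = x^2 + x - 4 are polynomials, hence analytic at x = 0.
p(0) = 4,  q(0) = -4.
Indicial equation: r(r-1) + p(0) r + q(0) = 0, i.e. r^2 + (p(0) - 1) r + q(0) = 0, i.e. r^2 + 3 r - 4 = 0.
Discriminant: (3)^2 - 4(-4) = 25, so r = (-3 ± 5)/2.
Solving: r_1 = 1, r_2 = -4.

indicial: r^2 + 3 r - 4 = 0; roots r_1 = 1, r_2 = -4


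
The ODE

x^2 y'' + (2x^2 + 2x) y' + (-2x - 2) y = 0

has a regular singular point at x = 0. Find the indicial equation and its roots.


Divide by x^2 to reach normal form y'' + P_1(x) y' + P_2(x) y = 0 with P_1(x) = 2 + 2/x and P_2(x) = -2/x - 2/x^2.
x = 0 is a singular point because the y'-coefficient 2 + 2/x has a pole at x = 0 and the y-coefficient -2/x - 2/x^2 has a pole at x = 0.
It is a regular singular point because x P_1(x) = p(x) = 2x + 2 and x^2 P_2(x) = q(x) = -2x - 2 are polynomials, hence analytic at x = 0.
p(0) = 2,  q(0) = -2.
Indicial equation: r(r-1) + p(0) r + q(0) = 0, i.e. r^2 + (p(0) - 1) r + q(0) = 0, i.e. r^2 + 1 r - 2 = 0.
Discriminant: (1)^2 - 4(-2) = 9, so r = (-1 ± 3)/2.
Solving: r_1 = 1, r_2 = -2.

indicial: r^2 + 1 r - 2 = 0; roots r_1 = 1, r_2 = -2


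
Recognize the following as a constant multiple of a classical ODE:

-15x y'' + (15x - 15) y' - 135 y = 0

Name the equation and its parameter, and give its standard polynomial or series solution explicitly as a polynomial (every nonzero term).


All three coefficients share the factor -15; dividing through by -15 gives  x y'' + (1 - x) y' + 9 y = 0.
This matches the Laguerre equation x y'' + (1 - x) y' + n y = 0 with n = 9; the polynomial solution is L_9(x).
With y = sum_k a_k x^k, matching x^k gives (k+1)k a_{k+1} + (k+1) a_{k+1} - k a_k + n a_k = 0, i.e. (k+1)^2 a_{k+1} = (k - n) a_k = (k - 9) a_k. The right side vanishes at k = 9, so the series terminates at degree 9.
Standard normalization L_n(0) = 1 gives a_0 = 1. Work upward with a_{k+1} = (k - 9) a_k / (k+1)^2:
  a_1 = (0 - 9)(1) / 1^2 = -9/1 = -9
  a_2 = (1 - 9)(-9) / 2^2 = 72/4 = 18
  a_3 = (2 - 9)(18) / 3^2 = -126/9 = -14
  a_4 = (3 - 9)(-14) / 4^2 = 84/16 = 21/4
  a_5 = (4 - 9)(21/4) / 5^2 = (-105/4)/25 = -21/20
  a_6 = (5 - 9)(-21/20) / 6^2 = (21/5)/36 = 7/60
  a_7 = (6 - 9)(7/60) / 7^2 = (-7/20)/49 = -1/140
  a_8 = (7 - 9)(-1/140) / 8^2 = (1/70)/64 = 1/4480
  a_9 = (8 - 9)(1/4480) / 9^2 = (-1/4480)/81 = -1/362880
Hence L_9(x) = -x^9/362880 + x^8/4480 - x^7/140 + 7 x^6/60 - 21 x^5/20 + 21 x^4/4 - 14 x^3 + 18 x^2 - 9 x + 1.

L_9(x); series = -x^9/362880 + x^8/4480 - x^7/140 + 7 x^6/60 - 21 x^5/20 + 21 x^4/4 - 14 x^3 + 18 x^2 - 9 x + 1


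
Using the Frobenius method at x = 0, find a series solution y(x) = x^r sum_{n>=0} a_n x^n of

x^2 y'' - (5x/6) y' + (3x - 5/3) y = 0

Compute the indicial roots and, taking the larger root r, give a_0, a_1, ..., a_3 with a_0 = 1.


Write in Frobenius form y'' + (p(x)/x) y' + (q(x)/x^2) y = 0:
  p(x) = -5/6,  q(x) = 3x - 5/3.
Indicial equation: r(r-1) + (-5/6) r + (-5/3) = 0 -> roots r_1 = 5/2, r_2 = -2/3.
Take r = r_1 = 5/2. Let y(x) = x^r sum_{n>=0} a_n x^n with a_0 = 1.
Substitute y = x^r sum a_n x^n and match x^{r+n}. The recurrence is
  D(n) a_n + 3 a_{n-1} = 0,  where D(n) = (r+n)(r+n-1) + (-5/6)(r+n) + (-5/3).
  a_n = -3 / D(n) * a_{n-1}.
Since the indicial polynomial factors as (r - r_1)(r - r_2), D(n) = (r_1 + n - r_1)(r_1 + n - r_2) = n(n + 19/6).
Evaluating step by step (a_0 = 1):
  n = 1: D(1) = 1(1 + 19/6) = 25/6; numerator = -3(1) = -3; a_1 = (-3)/(25/6) = -18/25
  n = 2: D(2) = 2(2 + 19/6) = 31/3; numerator = -3(-18/25) = 54/25; a_2 = (54/25)/(31/3) = 162/775
  n = 3: D(3) = 3(3 + 19/6) = 37/2; numerator = -3(162/775) = -486/775; a_3 = (-486/775)/(37/2) = -972/28675

r = 5/2; a_0 = 1; a_1 = -18/25; a_2 = 162/775; a_3 = -972/28675


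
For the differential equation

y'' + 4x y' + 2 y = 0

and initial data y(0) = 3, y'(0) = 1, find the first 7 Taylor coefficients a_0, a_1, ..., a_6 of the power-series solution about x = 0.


Ansatz: y(x) = sum_{n>=0} a_n x^n, so y'(x) = sum_{n>=1} n a_n x^(n-1) and y''(x) = sum_{n>=2} n(n-1) a_n x^(n-2).
Substitute into P(x) y'' + Q(x) y' + R(x) y = 0 with P(x) = 1, Q(x) = 4x, R(x) = 2, and match powers of x.
Initial conditions: a_0 = 3, a_1 = 1.
Setting the coefficient of each power of x to zero and solving order by order (substituting the coefficients already found):
  x^0: 2 a_2 + 2 a_0 = 0  ->  2 a_2 = -2 a_0 = -6  ->  a_2 = -3
  x^1: 6 a_3 + 6 a_1 = 0  ->  6 a_3 = -6 a_1 = -6  ->  a_3 = -1
  x^2: 12 a_4 + 10 a_2 = 0  ->  12 a_4 = -10 a_2 = 30  ->  a_4 = 5/2
  x^3: 20 a_5 + 14 a_3 = 0  ->  20 a_5 = -14 a_3 = 14  ->  a_5 = 7/10
  x^4: 30 a_6 + 18 a_4 = 0  ->  30 a_6 = -18 a_4 = -45  ->  a_6 = -3/2
Truncated series: y(x) = 3 + x - 3 x^2 - x^3 + (5/2) x^4 + (7/10) x^5 - (3/2) x^6 + O(x^7).

a_0 = 3; a_1 = 1; a_2 = -3; a_3 = -1; a_4 = 5/2; a_5 = 7/10; a_6 = -3/2


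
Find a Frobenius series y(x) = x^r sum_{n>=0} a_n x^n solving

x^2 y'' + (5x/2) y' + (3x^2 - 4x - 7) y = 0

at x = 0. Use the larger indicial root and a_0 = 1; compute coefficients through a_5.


Write in Frobenius form y'' + (p(x)/x) y' + (q(x)/x^2) y = 0:
  p(x) = 5/2,  q(x) = 3x^2 - 4x - 7.
Indicial equation: r(r-1) + (5/2) r + (-7) = 0 -> roots r_1 = 2, r_2 = -7/2.
Take r = r_1 = 2. Let y(x) = x^r sum_{n>=0} a_n x^n with a_0 = 1.
Substitute y = x^r sum a_n x^n and match x^{r+n}. The recurrence is
  D(n) a_n - 4 a_{n-1} + 3 a_{n-2} = 0,  where D(n) = (r+n)(r+n-1) + (5/2)(r+n) + (-7).
  a_n = [4 a_{n-1} - 3 a_{n-2}] / D(n).
Since the indicial polynomial factors as (r - r_1)(r - r_2), D(n) = (r_1 + n - r_1)(r_1 + n - r_2) = n(n + 11/2).
Evaluating step by step (a_0 = 1):
  n = 1: D(1) = 1(1 + 11/2) = 13/2; numerator = 4(1) = 4; a_1 = (4)/(13/2) = 8/13
  n = 2: D(2) = 2(2 + 11/2) = 15; numerator = 4(8/13) - 3(1) = -7/13; a_2 = (-7/13)/(15) = -7/195
  n = 3: D(3) = 3(3 + 11/2) = 51/2; numerator = 4(-7/195) - 3(8/13) = -388/195; a_3 = (-388/195)/(51/2) = -776/9945
  n = 4: D(4) = 4(4 + 11/2) = 38; numerator = 4(-776/9945) - 3(-7/195) = -2033/9945; a_4 = (-2033/9945)/(38) = -107/19890
  n = 5: D(5) = 5(5 + 11/2) = 105/2; numerator = 4(-107/19890) - 3(-776/9945) = 2114/9945; a_5 = (2114/9945)/(105/2) = 604/149175

r = 2; a_0 = 1; a_1 = 8/13; a_2 = -7/195; a_3 = -776/9945; a_4 = -107/19890; a_5 = 604/149175


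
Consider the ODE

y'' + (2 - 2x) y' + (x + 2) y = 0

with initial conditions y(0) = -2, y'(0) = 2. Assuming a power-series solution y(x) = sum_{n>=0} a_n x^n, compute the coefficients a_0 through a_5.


Ansatz: y(x) = sum_{n>=0} a_n x^n, so y'(x) = sum_{n>=1} n a_n x^(n-1) and y''(x) = sum_{n>=2} n(n-1) a_n x^(n-2).
Substitute into P(x) y'' + Q(x) y' + R(x) y = 0 with P(x) = 1, Q(x) = 2 - 2x, R(x) = x + 2, and match powers of x.
Initial conditions: a_0 = -2, a_1 = 2.
Setting the coefficient of each power of x to zero and solving order by order (substituting the coefficients already found):
  x^0: 2 a_2 + 2 a_1 + 2 a_0 = 0  ->  2 a_2 = -2 a_1 - 2 a_0 = 0  ->  a_2 = 0
  x^1: 6 a_3 + 4 a_2 + a_0 = 0  ->  6 a_3 = -4 a_2 - a_0 = 2  ->  a_3 = 1/3
  x^2: 12 a_4 + 6 a_3 - 2 a_2 + a_1 = 0  ->  12 a_4 = -6 a_3 + 2 a_2 - a_1 = -4  ->  a_4 = -1/3
  x^3: 20 a_5 + 8 a_4 - 4 a_3 + a_2 = 0  ->  20 a_5 = -8 a_4 + 4 a_3 - a_2 = 4  ->  a_5 = 1/5
Truncated series: y(x) = -2 + 2 x + (1/3) x^3 - (1/3) x^4 + (1/5) x^5 + O(x^6).

a_0 = -2; a_1 = 2; a_2 = 0; a_3 = 1/3; a_4 = -1/3; a_5 = 1/5


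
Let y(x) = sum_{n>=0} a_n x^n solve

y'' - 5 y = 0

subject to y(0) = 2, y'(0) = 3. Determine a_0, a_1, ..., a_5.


Ansatz: y(x) = sum_{n>=0} a_n x^n, so y'(x) = sum_{n>=1} n a_n x^(n-1) and y''(x) = sum_{n>=2} n(n-1) a_n x^(n-2).
Substitute into P(x) y'' + Q(x) y' + R(x) y = 0 with P(x) = 1, Q(x) = 0, R(x) = -5, and match powers of x.
Initial conditions: a_0 = 2, a_1 = 3.
Setting the coefficient of each power of x to zero and solving order by order (substituting the coefficients already found):
  x^0: 2 a_2 - 5 a_0 = 0  ->  2 a_2 = 5 a_0 = 10  ->  a_2 = 5
  x^1: 6 a_3 - 5 a_1 = 0  ->  6 a_3 = 5 a_1 = 15  ->  a_3 = 5/2
  x^2: 12 a_4 - 5 a_2 = 0  ->  12 a_4 = 5 a_2 = 25  ->  a_4 = 25/12
  x^3: 20 a_5 - 5 a_3 = 0  ->  20 a_5 = 5 a_3 = 25/2  ->  a_5 = 5/8
Truncated series: y(x) = 2 + 3 x + 5 x^2 + (5/2) x^3 + (25/12) x^4 + (5/8) x^5 + O(x^6).

a_0 = 2; a_1 = 3; a_2 = 5; a_3 = 5/2; a_4 = 25/12; a_5 = 5/8


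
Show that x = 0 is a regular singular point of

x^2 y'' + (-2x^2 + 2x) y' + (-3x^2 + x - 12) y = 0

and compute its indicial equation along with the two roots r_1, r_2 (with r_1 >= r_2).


Divide by x^2 to reach normal form y'' + P_1(x) y' + P_2(x) y = 0 with P_1(x) = -2 + 2/x and P_2(x) = -3 + 1/x - 12/x^2.
x = 0 is a singular point because the y'-coefficient -2 + 2/x has a pole at x = 0 and the y-coefficient -3 + 1/x - 12/x^2 has a pole at x = 0.
It is a regular singular point because x P_1(x) = p(x) = 2 - 2x and x^2 P_2(x) = q(x) = -3x^2 + x - 12 are polynomials, hence analytic at x = 0.
p(0) = 2,  q(0) = -12.
Indicial equation: r(r-1) + p(0) r + q(0) = 0, i.e. r^2 + (p(0) - 1) r + q(0) = 0, i.e. r^2 + 1 r - 12 = 0.
Discriminant: (1)^2 - 4(-12) = 49, so r = (-1 ± 7)/2.
Solving: r_1 = 3, r_2 = -4.

indicial: r^2 + 1 r - 12 = 0; roots r_1 = 3, r_2 = -4


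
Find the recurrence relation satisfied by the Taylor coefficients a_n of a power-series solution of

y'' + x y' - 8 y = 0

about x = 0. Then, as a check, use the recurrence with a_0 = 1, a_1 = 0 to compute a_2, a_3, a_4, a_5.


Substitute y = sum_n a_n x^n.
y''(x) has coefficient (n+2)(n+1) a_{n+2} at x^n;
x y'(x) has coefficient n a_n at x^n (shift);
-8 y(x) has coefficient -8 a_n at x^n.
Matching x^n: (n+2)(n+1) a_{n+2} + (n - 8) a_n = 0.
Thus a_{n+2} = (-n + 8) / ((n+1)(n+2)) * a_n.

Check with a_0 = 1, a_1 = 0 (apply the recurrence for n = 0, 1, 2, 3): a_0 = 1, a_1 = 0, a_2 = 4, a_3 = 0, a_4 = 2, a_5 = 0.

a_(n+2) = (-n + 8) / ((n+1)(n+2)) * a_n; check: a_0 = 1, a_1 = 0, a_2 = 4, a_3 = 0, a_4 = 2, a_5 = 0


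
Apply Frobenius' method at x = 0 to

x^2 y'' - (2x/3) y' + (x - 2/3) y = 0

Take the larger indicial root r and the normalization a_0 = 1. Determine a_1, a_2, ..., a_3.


Write in Frobenius form y'' + (p(x)/x) y' + (q(x)/x^2) y = 0:
  p(x) = -2/3,  q(x) = x - 2/3.
Indicial equation: r(r-1) + (-2/3) r + (-2/3) = 0 -> roots r_1 = 2, r_2 = -1/3.
Take r = r_1 = 2. Let y(x) = x^r sum_{n>=0} a_n x^n with a_0 = 1.
Substitute y = x^r sum a_n x^n and match x^{r+n}. The recurrence is
  D(n) a_n + 1 a_{n-1} = 0,  where D(n) = (r+n)(r+n-1) + (-2/3)(r+n) + (-2/3).
  a_n = -1 / D(n) * a_{n-1}.
Since the indicial polynomial factors as (r - r_1)(r - r_2), D(n) = (r_1 + n - r_1)(r_1 + n - r_2) = n(n + 7/3).
Evaluating step by step (a_0 = 1):
  n = 1: D(1) = 1(1 + 7/3) = 10/3; numerator = -1(1) = -1; a_1 = (-1)/(10/3) = -3/10
  n = 2: D(2) = 2(2 + 7/3) = 26/3; numerator = -1(-3/10) = 3/10; a_2 = (3/10)/(26/3) = 9/260
  n = 3: D(3) = 3(3 + 7/3) = 16; numerator = -1(9/260) = -9/260; a_3 = (-9/260)/(16) = -9/4160

r = 2; a_0 = 1; a_1 = -3/10; a_2 = 9/260; a_3 = -9/4160


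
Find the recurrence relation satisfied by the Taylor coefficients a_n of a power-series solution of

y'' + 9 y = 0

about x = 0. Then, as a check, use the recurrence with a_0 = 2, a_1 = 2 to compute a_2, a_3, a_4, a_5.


Substitute y = sum_n a_n x^n into y'' + (const) y = 0.
y''(x) = sum_{n>=0} (n+2)(n+1) a_{n+2} x^n.
The ODE becomes sum_n [(n+2)(n+1) a_{n+2} + 9 a_n] x^n = 0.
Setting each coefficient to zero gives the recurrence:
  (n+2)(n+1) a_{n+2} + 9 a_n = 0,
  a_{n+2} = -9 / ((n+1)(n+2)) a_n.

Check with a_0 = 2, a_1 = 2 (apply the recurrence for n = 0, 1, 2, 3): a_0 = 2, a_1 = 2, a_2 = -9, a_3 = -3, a_4 = 27/4, a_5 = 27/20.

a_{n+2} = -9/((n+1)(n+2)) * a_n; check: a_0 = 2, a_1 = 2, a_2 = -9, a_3 = -3, a_4 = 27/4, a_5 = 27/20


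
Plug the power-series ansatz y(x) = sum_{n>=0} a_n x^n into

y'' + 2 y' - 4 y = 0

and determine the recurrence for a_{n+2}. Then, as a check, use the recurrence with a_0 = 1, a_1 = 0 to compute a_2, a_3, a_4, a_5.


Substitute y = sum_n a_n x^n.
y''(x) has coefficient (n+2)(n+1) a_{n+2} at x^n;
2 y'(x) has coefficient 2 (n+1) a_{n+1} at x^n;
-4 y(x) has coefficient -4 a_n at x^n.
Matching x^n: (n+2)(n+1) a_{n+2} + 2 (n+1) a_{n+1} - 4 a_n = 0.
Thus a_{n+2} = [-2 (n+1) a_{n+1} + 4 a_n] / ((n+1)(n+2)).

Check with a_0 = 1, a_1 = 0 (apply the recurrence for n = 0, 1, 2, 3): a_0 = 1, a_1 = 0, a_2 = 2, a_3 = -4/3, a_4 = 4/3, a_5 = -4/5.

a_(n+2) = [-2 (n+1) a_(n+1) + 4 a_n] / ((n+1)(n+2)); check: a_0 = 1, a_1 = 0, a_2 = 2, a_3 = -4/3, a_4 = 4/3, a_5 = -4/5


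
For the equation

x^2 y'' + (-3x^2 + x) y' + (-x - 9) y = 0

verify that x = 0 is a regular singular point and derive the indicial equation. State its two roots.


Divide by x^2 to reach normal form y'' + P_1(x) y' + P_2(x) y = 0 with P_1(x) = -3 + 1/x and P_2(x) = -1/x - 9/x^2.
x = 0 is a singular point because the y'-coefficient -3 + 1/x has a pole at x = 0 and the y-coefficient -1/x - 9/x^2 has a pole at x = 0.
It is a regular singular point because x P_1(x) = p(x) = 1 - 3x and x^2 P_2(x) = q(x) = -x - 9 are polynomials, hence analytic at x = 0.
p(0) = 1,  q(0) = -9.
Indicial equation: r(r-1) + p(0) r + q(0) = 0, i.e. r^2 + (p(0) - 1) r + q(0) = 0, i.e. r^2 - 9 = 0.
Discriminant: (0)^2 - 4(-9) = 36, so r = (0 ± 6)/2.
Solving: r_1 = 3, r_2 = -3.

indicial: r^2 - 9 = 0; roots r_1 = 3, r_2 = -3


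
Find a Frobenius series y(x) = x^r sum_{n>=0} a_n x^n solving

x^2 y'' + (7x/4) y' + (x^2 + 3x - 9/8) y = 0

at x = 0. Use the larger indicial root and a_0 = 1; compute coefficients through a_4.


Write in Frobenius form y'' + (p(x)/x) y' + (q(x)/x^2) y = 0:
  p(x) = 7/4,  q(x) = x^2 + 3x - 9/8.
Indicial equation: r(r-1) + (7/4) r + (-9/8) = 0 -> roots r_1 = 3/4, r_2 = -3/2.
Take r = r_1 = 3/4. Let y(x) = x^r sum_{n>=0} a_n x^n with a_0 = 1.
Substitute y = x^r sum a_n x^n and match x^{r+n}. The recurrence is
  D(n) a_n + 3 a_{n-1} + 1 a_{n-2} = 0,  where D(n) = (r+n)(r+n-1) + (7/4)(r+n) + (-9/8).
  a_n = [-3 a_{n-1} - 1 a_{n-2}] / D(n).
Since the indicial polynomial factors as (r - r_1)(r - r_2), D(n) = (r_1 + n - r_1)(r_1 + n - r_2) = n(n + 9/4).
Evaluating step by step (a_0 = 1):
  n = 1: D(1) = 1(1 + 9/4) = 13/4; numerator = -3(1) = -3; a_1 = (-3)/(13/4) = -12/13
  n = 2: D(2) = 2(2 + 9/4) = 17/2; numerator = -3(-12/13) - 1(1) = 23/13; a_2 = (23/13)/(17/2) = 46/221
  n = 3: D(3) = 3(3 + 9/4) = 63/4; numerator = -3(46/221) - 1(-12/13) = 66/221; a_3 = (66/221)/(63/4) = 88/4641
  n = 4: D(4) = 4(4 + 9/4) = 25; numerator = -3(88/4641) - 1(46/221) = -410/1547; a_4 = (-410/1547)/(25) = -82/7735

r = 3/4; a_0 = 1; a_1 = -12/13; a_2 = 46/221; a_3 = 88/4641; a_4 = -82/7735


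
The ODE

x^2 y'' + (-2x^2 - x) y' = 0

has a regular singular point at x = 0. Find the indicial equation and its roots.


Divide by x^2 to reach normal form y'' + P_1(x) y' + P_2(x) y = 0 with P_1(x) = -2 - 1/x and P_2(x) = 0.
x = 0 is a singular point because the y'-coefficient -2 - 1/x has a pole at x = 0.
It is a regular singular point because x P_1(x) = p(x) = -2x - 1 and x^2 P_2(x) = q(x) = 0 are polynomials, hence analytic at x = 0.
p(0) = -1,  q(0) = 0.
Indicial equation: r(r-1) + p(0) r + q(0) = 0, i.e. r^2 + (p(0) - 1) r + q(0) = 0, i.e. r^2 - 2 r = 0.
Discriminant: (-2)^2 - 4(0) = 4, so r = (2 ± 2)/2.
Solving: r_1 = 2, r_2 = 0.

indicial: r^2 - 2 r = 0; roots r_1 = 2, r_2 = 0


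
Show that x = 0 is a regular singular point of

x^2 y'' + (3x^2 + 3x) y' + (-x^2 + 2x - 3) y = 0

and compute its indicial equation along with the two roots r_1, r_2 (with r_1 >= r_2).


Divide by x^2 to reach normal form y'' + P_1(x) y' + P_2(x) y = 0 with P_1(x) = 3 + 3/x and P_2(x) = -1 + 2/x - 3/x^2.
x = 0 is a singular point because the y'-coefficient 3 + 3/x has a pole at x = 0 and the y-coefficient -1 + 2/x - 3/x^2 has a pole at x = 0.
It is a regular singular point because x P_1(x) = p(x) = 3x + 3 and x^2 P_2(x) = q(x) = -x^2 + 2x - 3 are polynomials, hence analytic at x = 0.
p(0) = 3,  q(0) = -3.
Indicial equation: r(r-1) + p(0) r + q(0) = 0, i.e. r^2 + (p(0) - 1) r + q(0) = 0, i.e. r^2 + 2 r - 3 = 0.
Discriminant: (2)^2 - 4(-3) = 16, so r = (-2 ± 4)/2.
Solving: r_1 = 1, r_2 = -3.

indicial: r^2 + 2 r - 3 = 0; roots r_1 = 1, r_2 = -3


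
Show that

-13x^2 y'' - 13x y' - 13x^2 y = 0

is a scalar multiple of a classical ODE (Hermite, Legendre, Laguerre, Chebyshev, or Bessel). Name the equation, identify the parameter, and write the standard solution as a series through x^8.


All three coefficients share the factor -13; dividing through by -13 gives  x^2 y'' + x y' + x^2 y = 0.
This matches the Bessel equation x^2 y'' + x y' + (x^2 - nu^2) y = 0 with nu^2 = 0, so nu = 0; the solution bounded at x = 0 is J_0(x).
Frobenius at x = 0: indicial roots ±nu; for r = nu the recurrence k(k + 2nu) c_k = -c_{k-2} gives the standard series J_nu(x) = sum_{k>=0} (-1)^k / (k! (k+nu)!) (x/2)^(2k+nu). Evaluate the first 5 terms:
  k = 0: (-1)^0 / (0! * 0! * 2^0) x^0 = 1/(1*1*1) x^0 = (1) x^0
  k = 1: (-1)^1 / (1! * 1! * 2^2) x^2 = -1/(1*1*4) x^2 = (-1/4) x^2
  k = 2: (-1)^2 / (2! * 2! * 2^4) x^4 = 1/(2*2*16) x^4 = (1/64) x^4
  k = 3: (-1)^3 / (3! * 3! * 2^6) x^6 = -1/(6*6*64) x^6 = (-1/2304) x^6
  k = 4: (-1)^4 / (4! * 4! * 2^8) x^8 = 1/(24*24*256) x^8 = (1/147456) x^8
Hence J_0(x) = x^8/147456 - x^6/2304 + x^4/64 - x^2/4 + 1 + ....

J_0(x); series = x^8/147456 - x^6/2304 + x^4/64 - x^2/4 + 1


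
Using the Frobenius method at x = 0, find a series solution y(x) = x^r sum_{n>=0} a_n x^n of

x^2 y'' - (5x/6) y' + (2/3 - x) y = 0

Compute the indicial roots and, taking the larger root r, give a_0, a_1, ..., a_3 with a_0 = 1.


Write in Frobenius form y'' + (p(x)/x) y' + (q(x)/x^2) y = 0:
  p(x) = -5/6,  q(x) = 2/3 - x.
Indicial equation: r(r-1) + (-5/6) r + (2/3) = 0 -> roots r_1 = 4/3, r_2 = 1/2.
Take r = r_1 = 4/3. Let y(x) = x^r sum_{n>=0} a_n x^n with a_0 = 1.
Substitute y = x^r sum a_n x^n and match x^{r+n}. The recurrence is
  D(n) a_n - 1 a_{n-1} = 0,  where D(n) = (r+n)(r+n-1) + (-5/6)(r+n) + (2/3).
  a_n = 1 / D(n) * a_{n-1}.
Since the indicial polynomial factors as (r - r_1)(r - r_2), D(n) = (r_1 + n - r_1)(r_1 + n - r_2) = n(n + 5/6).
Evaluating step by step (a_0 = 1):
  n = 1: D(1) = 1(1 + 5/6) = 11/6; numerator = 1(1) = 1; a_1 = (1)/(11/6) = 6/11
  n = 2: D(2) = 2(2 + 5/6) = 17/3; numerator = 1(6/11) = 6/11; a_2 = (6/11)/(17/3) = 18/187
  n = 3: D(3) = 3(3 + 5/6) = 23/2; numerator = 1(18/187) = 18/187; a_3 = (18/187)/(23/2) = 36/4301

r = 4/3; a_0 = 1; a_1 = 6/11; a_2 = 18/187; a_3 = 36/4301


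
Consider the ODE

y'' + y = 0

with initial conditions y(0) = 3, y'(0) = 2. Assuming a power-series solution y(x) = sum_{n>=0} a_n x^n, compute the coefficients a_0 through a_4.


Ansatz: y(x) = sum_{n>=0} a_n x^n, so y'(x) = sum_{n>=1} n a_n x^(n-1) and y''(x) = sum_{n>=2} n(n-1) a_n x^(n-2).
Substitute into P(x) y'' + Q(x) y' + R(x) y = 0 with P(x) = 1, Q(x) = 0, R(x) = 1, and match powers of x.
Initial conditions: a_0 = 3, a_1 = 2.
Setting the coefficient of each power of x to zero and solving order by order (substituting the coefficients already found):
  x^0: 2 a_2 + a_0 = 0  ->  2 a_2 = -a_0 = -3  ->  a_2 = -3/2
  x^1: 6 a_3 + a_1 = 0  ->  6 a_3 = -a_1 = -2  ->  a_3 = -1/3
  x^2: 12 a_4 + a_2 = 0  ->  12 a_4 = -a_2 = 3/2  ->  a_4 = 1/8
Truncated series: y(x) = 3 + 2 x - (3/2) x^2 - (1/3) x^3 + (1/8) x^4 + O(x^5).

a_0 = 3; a_1 = 2; a_2 = -3/2; a_3 = -1/3; a_4 = 1/8


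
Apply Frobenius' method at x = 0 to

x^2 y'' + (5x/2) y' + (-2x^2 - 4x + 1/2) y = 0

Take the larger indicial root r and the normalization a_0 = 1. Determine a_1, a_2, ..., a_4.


Write in Frobenius form y'' + (p(x)/x) y' + (q(x)/x^2) y = 0:
  p(x) = 5/2,  q(x) = -2x^2 - 4x + 1/2.
Indicial equation: r(r-1) + (5/2) r + (1/2) = 0 -> roots r_1 = -1/2, r_2 = -1.
Take r = r_1 = -1/2. Let y(x) = x^r sum_{n>=0} a_n x^n with a_0 = 1.
Substitute y = x^r sum a_n x^n and match x^{r+n}. The recurrence is
  D(n) a_n - 4 a_{n-1} - 2 a_{n-2} = 0,  where D(n) = (r+n)(r+n-1) + (5/2)(r+n) + (1/2).
  a_n = [4 a_{n-1} + 2 a_{n-2}] / D(n).
Since the indicial polynomial factors as (r - r_1)(r - r_2), D(n) = (r_1 + n - r_1)(r_1 + n - r_2) = n(n + 1/2).
Evaluating step by step (a_0 = 1):
  n = 1: D(1) = 1(1 + 1/2) = 3/2; numerator = 4(1) = 4; a_1 = (4)/(3/2) = 8/3
  n = 2: D(2) = 2(2 + 1/2) = 5; numerator = 4(8/3) + 2(1) = 38/3; a_2 = (38/3)/(5) = 38/15
  n = 3: D(3) = 3(3 + 1/2) = 21/2; numerator = 4(38/15) + 2(8/3) = 232/15; a_3 = (232/15)/(21/2) = 464/315
  n = 4: D(4) = 4(4 + 1/2) = 18; numerator = 4(464/315) + 2(38/15) = 3452/315; a_4 = (3452/315)/(18) = 1726/2835

r = -1/2; a_0 = 1; a_1 = 8/3; a_2 = 38/15; a_3 = 464/315; a_4 = 1726/2835


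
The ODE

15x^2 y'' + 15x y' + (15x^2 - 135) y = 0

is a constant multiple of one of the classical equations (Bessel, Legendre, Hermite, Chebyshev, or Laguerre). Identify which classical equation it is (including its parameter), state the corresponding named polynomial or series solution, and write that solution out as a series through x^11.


All three coefficients share the factor 15; dividing through by 15 gives  x^2 y'' + x y' + (x^2 - 9) y = 0.
This matches the Bessel equation x^2 y'' + x y' + (x^2 - nu^2) y = 0 with nu^2 = 9, so nu = 3; the solution bounded at x = 0 is J_3(x).
Frobenius at x = 0: indicial roots ±nu; for r = nu the recurrence k(k + 2nu) c_k = -c_{k-2} gives the standard series J_nu(x) = sum_{k>=0} (-1)^k / (k! (k+nu)!) (x/2)^(2k+nu). Evaluate the first 5 terms:
  k = 0: (-1)^0 / (0! * 3! * 2^3) x^3 = 1/(1*6*8) x^3 = (1/48) x^3
  k = 1: (-1)^1 / (1! * 4! * 2^5) x^5 = -1/(1*24*32) x^5 = (-1/768) x^5
  k = 2: (-1)^2 / (2! * 5! * 2^7) x^7 = 1/(2*120*128) x^7 = (1/30720) x^7
  k = 3: (-1)^3 / (3! * 6! * 2^9) x^9 = -1/(6*720*512) x^9 = (-1/2211840) x^9
  k = 4: (-1)^4 / (4! * 7! * 2^11) x^11 = 1/(24*5040*2048) x^11 = (1/247726080) x^11
Hence J_3(x) = x^11/247726080 - x^9/2211840 + x^7/30720 - x^5/768 + x^3/48 + ....

J_3(x); series = x^11/247726080 - x^9/2211840 + x^7/30720 - x^5/768 + x^3/48


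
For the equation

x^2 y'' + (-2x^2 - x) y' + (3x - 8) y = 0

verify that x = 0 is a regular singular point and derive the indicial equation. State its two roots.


Divide by x^2 to reach normal form y'' + P_1(x) y' + P_2(x) y = 0 with P_1(x) = -2 - 1/x and P_2(x) = 3/x - 8/x^2.
x = 0 is a singular point because the y'-coefficient -2 - 1/x has a pole at x = 0 and the y-coefficient 3/x - 8/x^2 has a pole at x = 0.
It is a regular singular point because x P_1(x) = p(x) = -2x - 1 and x^2 P_2(x) = q(x) = 3x - 8 are polynomials, hence analytic at x = 0.
p(0) = -1,  q(0) = -8.
Indicial equation: r(r-1) + p(0) r + q(0) = 0, i.e. r^2 + (p(0) - 1) r + q(0) = 0, i.e. r^2 - 2 r - 8 = 0.
Discriminant: (-2)^2 - 4(-8) = 36, so r = (2 ± 6)/2.
Solving: r_1 = 4, r_2 = -2.

indicial: r^2 - 2 r - 8 = 0; roots r_1 = 4, r_2 = -2


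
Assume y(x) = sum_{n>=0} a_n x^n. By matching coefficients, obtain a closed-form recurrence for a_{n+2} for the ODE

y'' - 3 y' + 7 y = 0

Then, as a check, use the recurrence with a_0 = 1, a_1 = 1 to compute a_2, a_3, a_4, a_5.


Substitute y = sum_n a_n x^n.
y''(x) has coefficient (n+2)(n+1) a_{n+2} at x^n;
-3 y'(x) has coefficient -3 (n+1) a_{n+1} at x^n;
7 y(x) has coefficient 7 a_n at x^n.
Matching x^n: (n+2)(n+1) a_{n+2} - 3 (n+1) a_{n+1} + 7 a_n = 0.
Thus a_{n+2} = [3 (n+1) a_{n+1} - 7 a_n] / ((n+1)(n+2)).

Check with a_0 = 1, a_1 = 1 (apply the recurrence for n = 0, 1, 2, 3): a_0 = 1, a_1 = 1, a_2 = -2, a_3 = -19/6, a_4 = -29/24, a_5 = 23/60.

a_(n+2) = [3 (n+1) a_(n+1) - 7 a_n] / ((n+1)(n+2)); check: a_0 = 1, a_1 = 1, a_2 = -2, a_3 = -19/6, a_4 = -29/24, a_5 = 23/60


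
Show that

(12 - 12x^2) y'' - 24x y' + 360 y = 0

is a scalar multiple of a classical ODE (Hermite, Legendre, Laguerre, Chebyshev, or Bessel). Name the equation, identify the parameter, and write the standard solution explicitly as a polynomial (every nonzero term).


All three coefficients share the factor 12; dividing through by 12 gives  (1 - x^2) y'' - 2x y' + 30 y = 0.
This matches the Legendre equation (1 - x^2) y'' - 2x y' + n(n+1) y = 0 (note the -2x y' term) with n(n+1) = 30, so n = 5; the polynomial solution is P_5(x).
With y = sum_k a_k x^k, matching x^k gives (k+2)(k+1) a_{k+2} = [k(k+1) - n(n+1)] a_k = (k - 5)(k + 6) a_k. The right side vanishes at k = 5, so the series with the parity of 5 terminates at degree 5.
Standard normalization (P_n(1) = 1): leading coefficient (2n)!/(2^n (n!)^2) = 3628800/(32*14400) = 63/8, so a_5 = 63/8. Work downward with a_k = (k+1)(k+2) a_{k+2} / ((k - 5)(k + 6)):
  a_3 = (4)(5)(63/8) / ((3 - 5)(3 + 6)) = (315/2)/(-18) = -35/4
  a_1 = (2)(3)(-35/4) / ((1 - 5)(1 + 6)) = (-105/2)/(-28) = 15/8
Hence P_5(x) = 63 x^5/8 - 35 x^3/4 + 15 x/8.

P_5(x); series = 63 x^5/8 - 35 x^3/4 + 15 x/8


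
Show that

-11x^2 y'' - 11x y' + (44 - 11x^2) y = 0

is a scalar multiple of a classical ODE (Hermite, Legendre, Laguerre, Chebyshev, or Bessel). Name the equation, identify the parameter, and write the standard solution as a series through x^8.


All three coefficients share the factor -11; dividing through by -11 gives  x^2 y'' + x y' + (x^2 - 4) y = 0.
This matches the Bessel equation x^2 y'' + x y' + (x^2 - nu^2) y = 0 with nu^2 = 4, so nu = 2; the solution bounded at x = 0 is J_2(x).
Frobenius at x = 0: indicial roots ±nu; for r = nu the recurrence k(k + 2nu) c_k = -c_{k-2} gives the standard series J_nu(x) = sum_{k>=0} (-1)^k / (k! (k+nu)!) (x/2)^(2k+nu). Evaluate the first 4 terms:
  k = 0: (-1)^0 / (0! * 2! * 2^2) x^2 = 1/(1*2*4) x^2 = (1/8) x^2
  k = 1: (-1)^1 / (1! * 3! * 2^4) x^4 = -1/(1*6*16) x^4 = (-1/96) x^4
  k = 2: (-1)^2 / (2! * 4! * 2^6) x^6 = 1/(2*24*64) x^6 = (1/3072) x^6
  k = 3: (-1)^3 / (3! * 5! * 2^8) x^8 = -1/(6*120*256) x^8 = (-1/184320) x^8
Hence J_2(x) = -x^8/184320 + x^6/3072 - x^4/96 + x^2/8 + ....

J_2(x); series = -x^8/184320 + x^6/3072 - x^4/96 + x^2/8


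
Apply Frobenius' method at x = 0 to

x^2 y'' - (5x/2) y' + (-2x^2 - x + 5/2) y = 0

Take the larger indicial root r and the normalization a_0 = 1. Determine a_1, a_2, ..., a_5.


Write in Frobenius form y'' + (p(x)/x) y' + (q(x)/x^2) y = 0:
  p(x) = -5/2,  q(x) = -2x^2 - x + 5/2.
Indicial equation: r(r-1) + (-5/2) r + (5/2) = 0 -> roots r_1 = 5/2, r_2 = 1.
Take r = r_1 = 5/2. Let y(x) = x^r sum_{n>=0} a_n x^n with a_0 = 1.
Substitute y = x^r sum a_n x^n and match x^{r+n}. The recurrence is
  D(n) a_n - 1 a_{n-1} - 2 a_{n-2} = 0,  where D(n) = (r+n)(r+n-1) + (-5/2)(r+n) + (5/2).
  a_n = [1 a_{n-1} + 2 a_{n-2}] / D(n).
Since the indicial polynomial factors as (r - r_1)(r - r_2), D(n) = (r_1 + n - r_1)(r_1 + n - r_2) = n(n + 3/2).
Evaluating step by step (a_0 = 1):
  n = 1: D(1) = 1(1 + 3/2) = 5/2; numerator = 1(1) = 1; a_1 = (1)/(5/2) = 2/5
  n = 2: D(2) = 2(2 + 3/2) = 7; numerator = 1(2/5) + 2(1) = 12/5; a_2 = (12/5)/(7) = 12/35
  n = 3: D(3) = 3(3 + 3/2) = 27/2; numerator = 1(12/35) + 2(2/5) = 8/7; a_3 = (8/7)/(27/2) = 16/189
  n = 4: D(4) = 4(4 + 3/2) = 22; numerator = 1(16/189) + 2(12/35) = 104/135; a_4 = (104/135)/(22) = 52/1485
  n = 5: D(5) = 5(5 + 3/2) = 65/2; numerator = 1(52/1485) + 2(16/189) = 236/1155; a_5 = (236/1155)/(65/2) = 472/75075

r = 5/2; a_0 = 1; a_1 = 2/5; a_2 = 12/35; a_3 = 16/189; a_4 = 52/1485; a_5 = 472/75075


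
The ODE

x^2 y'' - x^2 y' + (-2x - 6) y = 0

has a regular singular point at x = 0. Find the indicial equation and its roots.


Divide by x^2 to reach normal form y'' + P_1(x) y' + P_2(x) y = 0 with P_1(x) = -1 and P_2(x) = -2/x - 6/x^2.
x = 0 is a singular point because the y-coefficient -2/x - 6/x^2 has a pole at x = 0.
It is a regular singular point because x P_1(x) = p(x) = -x and x^2 P_2(x) = q(x) = -2x - 6 are polynomials, hence analytic at x = 0.
p(0) = 0,  q(0) = -6.
Indicial equation: r(r-1) + p(0) r + q(0) = 0, i.e. r^2 + (p(0) - 1) r + q(0) = 0, i.e. r^2 - 1 r - 6 = 0.
Discriminant: (-1)^2 - 4(-6) = 25, so r = (1 ± 5)/2.
Solving: r_1 = 3, r_2 = -2.

indicial: r^2 - 1 r - 6 = 0; roots r_1 = 3, r_2 = -2


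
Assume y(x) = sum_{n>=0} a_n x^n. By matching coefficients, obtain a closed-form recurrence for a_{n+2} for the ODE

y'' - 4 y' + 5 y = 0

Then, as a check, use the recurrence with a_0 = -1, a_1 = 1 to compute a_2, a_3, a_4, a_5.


Substitute y = sum_n a_n x^n.
y''(x) has coefficient (n+2)(n+1) a_{n+2} at x^n;
-4 y'(x) has coefficient -4 (n+1) a_{n+1} at x^n;
5 y(x) has coefficient 5 a_n at x^n.
Matching x^n: (n+2)(n+1) a_{n+2} - 4 (n+1) a_{n+1} + 5 a_n = 0.
Thus a_{n+2} = [4 (n+1) a_{n+1} - 5 a_n] / ((n+1)(n+2)).

Check with a_0 = -1, a_1 = 1 (apply the recurrence for n = 0, 1, 2, 3): a_0 = -1, a_1 = 1, a_2 = 9/2, a_3 = 31/6, a_4 = 79/24, a_5 = 161/120.

a_(n+2) = [4 (n+1) a_(n+1) - 5 a_n] / ((n+1)(n+2)); check: a_0 = -1, a_1 = 1, a_2 = 9/2, a_3 = 31/6, a_4 = 79/24, a_5 = 161/120


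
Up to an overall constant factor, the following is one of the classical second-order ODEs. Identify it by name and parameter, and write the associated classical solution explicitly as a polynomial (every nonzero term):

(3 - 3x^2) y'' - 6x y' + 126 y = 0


All three coefficients share the factor 3; dividing through by 3 gives  (1 - x^2) y'' - 2x y' + 42 y = 0.
This matches the Legendre equation (1 - x^2) y'' - 2x y' + n(n+1) y = 0 (note the -2x y' term) with n(n+1) = 42, so n = 6; the polynomial solution is P_6(x).
With y = sum_k a_k x^k, matching x^k gives (k+2)(k+1) a_{k+2} = [k(k+1) - n(n+1)] a_k = (k - 6)(k + 7) a_k. The right side vanishes at k = 6, so the series with the parity of 6 terminates at degree 6.
Standard normalization (P_n(1) = 1): leading coefficient (2n)!/(2^n (n!)^2) = 479001600/(64*518400) = 231/16, so a_6 = 231/16. Work downward with a_k = (k+1)(k+2) a_{k+2} / ((k - 6)(k + 7)):
  a_4 = (5)(6)(231/16) / ((4 - 6)(4 + 7)) = (3465/8)/(-22) = -315/16
  a_2 = (3)(4)(-315/16) / ((2 - 6)(2 + 7)) = (-945/4)/(-36) = 105/16
  a_0 = (1)(2)(105/16) / ((0 - 6)(0 + 7)) = (105/8)/(-42) = -5/16
Hence P_6(x) = 231 x^6/16 - 315 x^4/16 + 105 x^2/16 - 5/16.

P_6(x); series = 231 x^6/16 - 315 x^4/16 + 105 x^2/16 - 5/16


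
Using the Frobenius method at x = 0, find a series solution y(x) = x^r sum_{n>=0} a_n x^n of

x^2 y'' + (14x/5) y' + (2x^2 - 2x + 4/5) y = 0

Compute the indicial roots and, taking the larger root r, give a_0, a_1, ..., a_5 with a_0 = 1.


Write in Frobenius form y'' + (p(x)/x) y' + (q(x)/x^2) y = 0:
  p(x) = 14/5,  q(x) = 2x^2 - 2x + 4/5.
Indicial equation: r(r-1) + (14/5) r + (4/5) = 0 -> roots r_1 = -4/5, r_2 = -1.
Take r = r_1 = -4/5. Let y(x) = x^r sum_{n>=0} a_n x^n with a_0 = 1.
Substitute y = x^r sum a_n x^n and match x^{r+n}. The recurrence is
  D(n) a_n - 2 a_{n-1} + 2 a_{n-2} = 0,  where D(n) = (r+n)(r+n-1) + (14/5)(r+n) + (4/5).
  a_n = [2 a_{n-1} - 2 a_{n-2}] / D(n).
Since the indicial polynomial factors as (r - r_1)(r - r_2), D(n) = (r_1 + n - r_1)(r_1 + n - r_2) = n(n + 1/5).
Evaluating step by step (a_0 = 1):
  n = 1: D(1) = 1(1 + 1/5) = 6/5; numerator = 2(1) = 2; a_1 = (2)/(6/5) = 5/3
  n = 2: D(2) = 2(2 + 1/5) = 22/5; numerator = 2(5/3) - 2(1) = 4/3; a_2 = (4/3)/(22/5) = 10/33
  n = 3: D(3) = 3(3 + 1/5) = 48/5; numerator = 2(10/33) - 2(5/3) = -30/11; a_3 = (-30/11)/(48/5) = -25/88
  n = 4: D(4) = 4(4 + 1/5) = 84/5; numerator = 2(-25/88) - 2(10/33) = -155/132; a_4 = (-155/132)/(84/5) = -775/11088
  n = 5: D(5) = 5(5 + 1/5) = 26; numerator = 2(-775/11088) - 2(-25/88) = 2375/5544; a_5 = (2375/5544)/(26) = 2375/144144

r = -4/5; a_0 = 1; a_1 = 5/3; a_2 = 10/33; a_3 = -25/88; a_4 = -775/11088; a_5 = 2375/144144


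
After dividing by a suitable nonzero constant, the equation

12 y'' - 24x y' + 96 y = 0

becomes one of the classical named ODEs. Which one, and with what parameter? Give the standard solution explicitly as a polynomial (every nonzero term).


All three coefficients share the factor 12; dividing through by 12 gives  y'' - 2x y' + 8 y = 0.
This matches the Hermite equation y'' - 2x y' + 2n y = 0 with 2n = 8, so n = 4; the polynomial solution is H_4(x).
With y = sum_k a_k x^k, matching x^k gives (k+2)(k+1) a_{k+2} = 2(k - n) a_k = 2(k - 4) a_k. The right side vanishes at k = 4, so the series with the parity of 4 terminates at degree 4.
Standard normalization: leading coefficient of H_n is 2^n, so a_4 = 2^4 = 16. Work downward with a_k = (k+1)(k+2) a_{k+2} / (2(k - n)):
  a_2 = (3)(4)(16) / (2(2 - 4)) = 192/(-4) = -48
  a_0 = (1)(2)(-48) / (2(0 - 4)) = -96/(-8) = 12
Hence H_4(x) = 16 x^4 - 48 x^2 + 12.

H_4(x); series = 16 x^4 - 48 x^2 + 12


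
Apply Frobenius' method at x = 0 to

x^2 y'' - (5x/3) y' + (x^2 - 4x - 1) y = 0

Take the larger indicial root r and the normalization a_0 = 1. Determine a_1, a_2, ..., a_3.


Write in Frobenius form y'' + (p(x)/x) y' + (q(x)/x^2) y = 0:
  p(x) = -5/3,  q(x) = x^2 - 4x - 1.
Indicial equation: r(r-1) + (-5/3) r + (-1) = 0 -> roots r_1 = 3, r_2 = -1/3.
Take r = r_1 = 3. Let y(x) = x^r sum_{n>=0} a_n x^n with a_0 = 1.
Substitute y = x^r sum a_n x^n and match x^{r+n}. The recurrence is
  D(n) a_n - 4 a_{n-1} + 1 a_{n-2} = 0,  where D(n) = (r+n)(r+n-1) + (-5/3)(r+n) + (-1).
  a_n = [4 a_{n-1} - 1 a_{n-2}] / D(n).
Since the indicial polynomial factors as (r - r_1)(r - r_2), D(n) = (r_1 + n - r_1)(r_1 + n - r_2) = n(n + 10/3).
Evaluating step by step (a_0 = 1):
  n = 1: D(1) = 1(1 + 10/3) = 13/3; numerator = 4(1) = 4; a_1 = (4)/(13/3) = 12/13
  n = 2: D(2) = 2(2 + 10/3) = 32/3; numerator = 4(12/13) - 1(1) = 35/13; a_2 = (35/13)/(32/3) = 105/416
  n = 3: D(3) = 3(3 + 10/3) = 19; numerator = 4(105/416) - 1(12/13) = 9/104; a_3 = (9/104)/(19) = 9/1976

r = 3; a_0 = 1; a_1 = 12/13; a_2 = 105/416; a_3 = 9/1976


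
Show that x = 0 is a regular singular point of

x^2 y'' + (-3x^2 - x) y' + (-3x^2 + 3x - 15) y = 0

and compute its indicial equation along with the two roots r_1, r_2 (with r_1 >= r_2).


Divide by x^2 to reach normal form y'' + P_1(x) y' + P_2(x) y = 0 with P_1(x) = -3 - 1/x and P_2(x) = -3 + 3/x - 15/x^2.
x = 0 is a singular point because the y'-coefficient -3 - 1/x has a pole at x = 0 and the y-coefficient -3 + 3/x - 15/x^2 has a pole at x = 0.
It is a regular singular point because x P_1(x) = p(x) = -3x - 1 and x^2 P_2(x) = q(x) = -3x^2 + 3x - 15 are polynomials, hence analytic at x = 0.
p(0) = -1,  q(0) = -15.
Indicial equation: r(r-1) + p(0) r + q(0) = 0, i.e. r^2 + (p(0) - 1) r + q(0) = 0, i.e. r^2 - 2 r - 15 = 0.
Discriminant: (-2)^2 - 4(-15) = 64, so r = (2 ± 8)/2.
Solving: r_1 = 5, r_2 = -3.

indicial: r^2 - 2 r - 15 = 0; roots r_1 = 5, r_2 = -3


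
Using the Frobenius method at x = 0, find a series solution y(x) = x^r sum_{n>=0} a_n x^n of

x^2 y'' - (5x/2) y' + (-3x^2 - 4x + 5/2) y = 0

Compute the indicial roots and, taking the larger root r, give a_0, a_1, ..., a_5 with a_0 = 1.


Write in Frobenius form y'' + (p(x)/x) y' + (q(x)/x^2) y = 0:
  p(x) = -5/2,  q(x) = -3x^2 - 4x + 5/2.
Indicial equation: r(r-1) + (-5/2) r + (5/2) = 0 -> roots r_1 = 5/2, r_2 = 1.
Take r = r_1 = 5/2. Let y(x) = x^r sum_{n>=0} a_n x^n with a_0 = 1.
Substitute y = x^r sum a_n x^n and match x^{r+n}. The recurrence is
  D(n) a_n - 4 a_{n-1} - 3 a_{n-2} = 0,  where D(n) = (r+n)(r+n-1) + (-5/2)(r+n) + (5/2).
  a_n = [4 a_{n-1} + 3 a_{n-2}] / D(n).
Since the indicial polynomial factors as (r - r_1)(r - r_2), D(n) = (r_1 + n - r_1)(r_1 + n - r_2) = n(n + 3/2).
Evaluating step by step (a_0 = 1):
  n = 1: D(1) = 1(1 + 3/2) = 5/2; numerator = 4(1) = 4; a_1 = (4)/(5/2) = 8/5
  n = 2: D(2) = 2(2 + 3/2) = 7; numerator = 4(8/5) + 3(1) = 47/5; a_2 = (47/5)/(7) = 47/35
  n = 3: D(3) = 3(3 + 3/2) = 27/2; numerator = 4(47/35) + 3(8/5) = 356/35; a_3 = (356/35)/(27/2) = 712/945
  n = 4: D(4) = 4(4 + 3/2) = 22; numerator = 4(712/945) + 3(47/35) = 1331/189; a_4 = (1331/189)/(22) = 121/378
  n = 5: D(5) = 5(5 + 3/2) = 65/2; numerator = 4(121/378) + 3(712/945) = 478/135; a_5 = (478/135)/(65/2) = 956/8775

r = 5/2; a_0 = 1; a_1 = 8/5; a_2 = 47/35; a_3 = 712/945; a_4 = 121/378; a_5 = 956/8775
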